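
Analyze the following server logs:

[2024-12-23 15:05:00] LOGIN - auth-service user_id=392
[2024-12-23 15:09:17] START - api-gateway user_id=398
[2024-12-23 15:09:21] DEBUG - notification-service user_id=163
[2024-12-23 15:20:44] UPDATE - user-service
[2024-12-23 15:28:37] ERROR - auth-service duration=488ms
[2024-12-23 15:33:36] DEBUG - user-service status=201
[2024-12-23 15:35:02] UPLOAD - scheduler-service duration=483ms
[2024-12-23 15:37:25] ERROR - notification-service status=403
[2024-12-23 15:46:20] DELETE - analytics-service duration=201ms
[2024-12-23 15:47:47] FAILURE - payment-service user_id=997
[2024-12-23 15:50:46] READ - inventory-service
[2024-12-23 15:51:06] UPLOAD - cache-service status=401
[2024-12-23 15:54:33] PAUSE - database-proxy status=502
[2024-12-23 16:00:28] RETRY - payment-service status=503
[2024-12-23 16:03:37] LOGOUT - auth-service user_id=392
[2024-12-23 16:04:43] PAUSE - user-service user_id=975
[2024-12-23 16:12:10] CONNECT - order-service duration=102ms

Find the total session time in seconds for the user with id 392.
3517

To calculate session duration:

1. Find LOGIN event for user_id=392: 2024-12-23 15:05:00
2. Find LOGOUT event for user_id=392: 2024-12-23 16:03:37
3. Session duration: 2024-12-23 16:03:37 - 2024-12-23 15:05:00 = 3517 seconds (58 minutes)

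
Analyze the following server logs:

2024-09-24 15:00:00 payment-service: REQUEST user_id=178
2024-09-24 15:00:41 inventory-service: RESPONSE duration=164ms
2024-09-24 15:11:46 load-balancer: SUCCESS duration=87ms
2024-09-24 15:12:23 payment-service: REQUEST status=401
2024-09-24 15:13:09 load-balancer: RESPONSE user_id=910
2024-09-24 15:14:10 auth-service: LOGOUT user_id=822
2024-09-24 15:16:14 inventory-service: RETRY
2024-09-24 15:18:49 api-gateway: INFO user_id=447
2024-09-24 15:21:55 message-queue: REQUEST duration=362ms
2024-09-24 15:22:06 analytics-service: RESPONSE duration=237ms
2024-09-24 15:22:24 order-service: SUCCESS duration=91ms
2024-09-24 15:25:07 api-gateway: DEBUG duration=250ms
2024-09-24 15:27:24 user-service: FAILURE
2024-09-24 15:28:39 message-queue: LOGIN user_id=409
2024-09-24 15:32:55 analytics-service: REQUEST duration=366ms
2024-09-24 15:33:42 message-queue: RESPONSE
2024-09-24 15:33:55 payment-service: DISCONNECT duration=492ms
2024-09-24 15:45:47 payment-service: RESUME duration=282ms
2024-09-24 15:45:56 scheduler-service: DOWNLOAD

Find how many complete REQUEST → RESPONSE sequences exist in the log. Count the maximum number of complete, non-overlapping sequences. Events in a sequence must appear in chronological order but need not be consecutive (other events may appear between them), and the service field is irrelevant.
4

To count sequences:

1. Look for pattern: REQUEST → RESPONSE
2. Greedily scan the log in chronological order, matching each sequence element in turn (ignoring service)
3. Each time the full pattern completes, increment the count and restart matching from the next event
4. Complete non-overlapping sequences found: 4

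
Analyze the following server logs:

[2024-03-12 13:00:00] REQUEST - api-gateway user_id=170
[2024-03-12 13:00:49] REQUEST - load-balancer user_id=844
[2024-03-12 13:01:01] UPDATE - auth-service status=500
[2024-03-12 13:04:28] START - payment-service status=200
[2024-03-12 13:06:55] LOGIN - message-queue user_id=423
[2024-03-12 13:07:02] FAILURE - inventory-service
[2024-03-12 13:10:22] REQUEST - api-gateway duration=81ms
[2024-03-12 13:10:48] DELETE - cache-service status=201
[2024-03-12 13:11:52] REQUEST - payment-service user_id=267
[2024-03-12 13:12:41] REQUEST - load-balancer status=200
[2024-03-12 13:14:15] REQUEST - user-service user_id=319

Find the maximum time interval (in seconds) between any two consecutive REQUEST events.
573

To find the longest gap:

1. Extract all REQUEST events in chronological order
2. Calculate time differences between consecutive events
3. Find the maximum difference
4. Longest gap: 573 seconds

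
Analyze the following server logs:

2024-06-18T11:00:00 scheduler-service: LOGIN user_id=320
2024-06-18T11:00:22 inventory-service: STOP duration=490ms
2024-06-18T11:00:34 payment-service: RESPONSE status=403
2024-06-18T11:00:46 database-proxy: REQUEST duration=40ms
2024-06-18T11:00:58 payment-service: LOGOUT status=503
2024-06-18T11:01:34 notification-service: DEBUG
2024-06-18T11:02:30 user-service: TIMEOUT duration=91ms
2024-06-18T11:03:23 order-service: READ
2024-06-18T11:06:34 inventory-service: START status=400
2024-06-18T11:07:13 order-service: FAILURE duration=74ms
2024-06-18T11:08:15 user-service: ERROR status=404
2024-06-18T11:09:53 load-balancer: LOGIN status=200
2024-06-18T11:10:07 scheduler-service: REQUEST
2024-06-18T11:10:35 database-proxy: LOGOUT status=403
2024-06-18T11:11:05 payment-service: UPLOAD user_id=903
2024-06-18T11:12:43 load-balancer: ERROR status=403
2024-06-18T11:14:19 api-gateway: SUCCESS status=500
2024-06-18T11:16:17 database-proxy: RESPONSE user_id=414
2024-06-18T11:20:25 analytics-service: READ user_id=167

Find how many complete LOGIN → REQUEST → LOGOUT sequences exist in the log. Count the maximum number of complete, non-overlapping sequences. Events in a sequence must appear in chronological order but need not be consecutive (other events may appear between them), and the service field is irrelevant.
2

To count sequences:

1. Look for pattern: LOGIN → REQUEST → LOGOUT
2. Greedily scan the log in chronological order, matching each sequence element in turn (ignoring service)
3. Each time the full pattern completes, increment the count and restart matching from the next event
4. Complete non-overlapping sequences found: 2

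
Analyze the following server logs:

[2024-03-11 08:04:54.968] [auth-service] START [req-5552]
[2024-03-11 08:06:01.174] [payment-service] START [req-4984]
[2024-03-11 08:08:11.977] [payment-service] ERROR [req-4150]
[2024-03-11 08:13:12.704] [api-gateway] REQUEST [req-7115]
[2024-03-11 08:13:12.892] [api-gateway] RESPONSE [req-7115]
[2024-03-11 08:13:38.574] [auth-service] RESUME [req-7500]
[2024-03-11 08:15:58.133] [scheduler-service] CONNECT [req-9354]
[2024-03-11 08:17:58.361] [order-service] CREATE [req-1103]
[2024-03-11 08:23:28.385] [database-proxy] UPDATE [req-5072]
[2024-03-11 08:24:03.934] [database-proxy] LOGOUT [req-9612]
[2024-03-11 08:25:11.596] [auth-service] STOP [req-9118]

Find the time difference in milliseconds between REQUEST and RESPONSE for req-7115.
188

To calculate latency:

1. Find REQUEST with id req-7115: 2024-03-11 08:13:12.704
2. Find RESPONSE with id req-7115: 2024-03-11 08:13:12.892
3. Latency: 2024-03-11 08:13:12.892 - 2024-03-11 08:13:12.704 = 188ms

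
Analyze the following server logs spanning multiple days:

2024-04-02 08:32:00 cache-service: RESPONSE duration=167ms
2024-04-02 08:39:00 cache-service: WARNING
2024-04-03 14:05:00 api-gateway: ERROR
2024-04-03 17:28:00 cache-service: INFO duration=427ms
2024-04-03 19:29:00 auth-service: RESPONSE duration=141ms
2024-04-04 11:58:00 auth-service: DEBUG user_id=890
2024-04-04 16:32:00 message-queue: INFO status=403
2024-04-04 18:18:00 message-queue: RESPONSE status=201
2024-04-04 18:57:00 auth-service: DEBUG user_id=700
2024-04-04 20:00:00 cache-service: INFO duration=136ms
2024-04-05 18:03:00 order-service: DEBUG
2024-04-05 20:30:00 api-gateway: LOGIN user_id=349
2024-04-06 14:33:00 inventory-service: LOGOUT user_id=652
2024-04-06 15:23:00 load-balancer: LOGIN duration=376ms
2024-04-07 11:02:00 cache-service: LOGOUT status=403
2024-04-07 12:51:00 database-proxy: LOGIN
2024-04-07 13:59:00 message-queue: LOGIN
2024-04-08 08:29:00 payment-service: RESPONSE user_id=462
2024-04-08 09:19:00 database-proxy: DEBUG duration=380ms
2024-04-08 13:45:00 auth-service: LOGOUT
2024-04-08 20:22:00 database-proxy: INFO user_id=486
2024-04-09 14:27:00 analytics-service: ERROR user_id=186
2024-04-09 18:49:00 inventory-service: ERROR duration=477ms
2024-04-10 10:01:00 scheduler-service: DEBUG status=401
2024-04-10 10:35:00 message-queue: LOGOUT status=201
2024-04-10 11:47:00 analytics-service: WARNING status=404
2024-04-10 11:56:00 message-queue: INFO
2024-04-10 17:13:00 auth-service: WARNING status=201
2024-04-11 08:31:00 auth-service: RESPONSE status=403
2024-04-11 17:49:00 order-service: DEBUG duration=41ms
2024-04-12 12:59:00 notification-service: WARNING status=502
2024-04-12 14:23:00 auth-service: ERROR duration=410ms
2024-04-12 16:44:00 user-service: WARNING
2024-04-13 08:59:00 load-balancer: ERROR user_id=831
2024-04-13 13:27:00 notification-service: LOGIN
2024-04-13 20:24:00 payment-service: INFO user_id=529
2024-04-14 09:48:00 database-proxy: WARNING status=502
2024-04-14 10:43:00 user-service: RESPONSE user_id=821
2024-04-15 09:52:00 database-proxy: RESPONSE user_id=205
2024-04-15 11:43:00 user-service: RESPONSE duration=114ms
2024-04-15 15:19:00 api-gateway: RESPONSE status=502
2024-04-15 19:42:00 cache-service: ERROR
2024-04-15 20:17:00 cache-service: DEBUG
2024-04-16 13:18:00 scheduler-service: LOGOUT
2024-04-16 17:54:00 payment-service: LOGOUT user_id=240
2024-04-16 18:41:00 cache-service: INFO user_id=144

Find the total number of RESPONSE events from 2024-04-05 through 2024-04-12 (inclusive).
2

To filter by date range:

1. Date range: 2024-04-05 through 2024-04-12, both dates inclusive
2. Filter for RESPONSE events whose date falls in this range
3. Count matching events: 2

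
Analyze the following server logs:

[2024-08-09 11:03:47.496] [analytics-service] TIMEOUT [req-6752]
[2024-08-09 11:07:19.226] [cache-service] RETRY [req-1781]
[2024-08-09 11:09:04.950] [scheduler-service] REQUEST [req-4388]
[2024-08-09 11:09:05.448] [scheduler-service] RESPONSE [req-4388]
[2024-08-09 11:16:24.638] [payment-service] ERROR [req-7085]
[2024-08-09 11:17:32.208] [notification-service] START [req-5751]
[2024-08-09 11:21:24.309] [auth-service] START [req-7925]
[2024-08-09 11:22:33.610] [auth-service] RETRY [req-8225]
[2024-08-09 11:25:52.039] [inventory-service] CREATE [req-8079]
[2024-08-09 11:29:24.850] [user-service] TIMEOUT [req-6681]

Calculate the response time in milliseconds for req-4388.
498

To calculate latency:

1. Find REQUEST with id req-4388: 2024-08-09 11:09:04.950
2. Find RESPONSE with id req-4388: 2024-08-09 11:09:05.448
3. Latency: 2024-08-09 11:09:05.448 - 2024-08-09 11:09:04.950 = 498ms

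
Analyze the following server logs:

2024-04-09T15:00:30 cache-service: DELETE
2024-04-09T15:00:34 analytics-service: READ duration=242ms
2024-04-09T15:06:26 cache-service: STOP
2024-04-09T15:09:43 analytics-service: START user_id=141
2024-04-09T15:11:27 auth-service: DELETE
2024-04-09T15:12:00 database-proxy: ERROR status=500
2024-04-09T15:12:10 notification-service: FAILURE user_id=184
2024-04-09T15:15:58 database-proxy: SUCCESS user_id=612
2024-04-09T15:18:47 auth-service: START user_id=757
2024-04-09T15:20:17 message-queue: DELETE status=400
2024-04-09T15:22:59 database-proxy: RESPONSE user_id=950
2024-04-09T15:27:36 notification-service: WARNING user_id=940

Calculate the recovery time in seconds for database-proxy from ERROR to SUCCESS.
238

To calculate recovery time:

1. Find ERROR event for database-proxy: 2024-04-09T15:12:00
2. Find next SUCCESS event for database-proxy: 2024-04-09T15:15:58
3. Recovery time: 2024-04-09T15:15:58 - 2024-04-09T15:12:00 = 238 seconds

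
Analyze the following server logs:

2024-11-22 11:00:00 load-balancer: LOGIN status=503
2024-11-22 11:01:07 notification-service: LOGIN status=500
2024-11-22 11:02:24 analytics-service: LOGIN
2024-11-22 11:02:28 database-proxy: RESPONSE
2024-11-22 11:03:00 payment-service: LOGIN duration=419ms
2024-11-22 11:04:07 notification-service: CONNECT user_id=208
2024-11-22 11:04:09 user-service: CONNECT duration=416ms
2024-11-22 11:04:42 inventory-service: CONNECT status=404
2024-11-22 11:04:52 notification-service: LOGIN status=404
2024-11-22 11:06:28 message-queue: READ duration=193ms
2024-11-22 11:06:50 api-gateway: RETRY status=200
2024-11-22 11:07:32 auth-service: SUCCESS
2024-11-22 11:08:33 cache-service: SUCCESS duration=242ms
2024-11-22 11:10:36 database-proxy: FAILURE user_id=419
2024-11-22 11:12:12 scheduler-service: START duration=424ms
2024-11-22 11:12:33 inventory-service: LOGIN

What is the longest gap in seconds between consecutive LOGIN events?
461

To find the longest gap:

1. Extract all LOGIN events in chronological order
2. Calculate time differences between consecutive events
3. Find the maximum difference
4. Longest gap: 461 seconds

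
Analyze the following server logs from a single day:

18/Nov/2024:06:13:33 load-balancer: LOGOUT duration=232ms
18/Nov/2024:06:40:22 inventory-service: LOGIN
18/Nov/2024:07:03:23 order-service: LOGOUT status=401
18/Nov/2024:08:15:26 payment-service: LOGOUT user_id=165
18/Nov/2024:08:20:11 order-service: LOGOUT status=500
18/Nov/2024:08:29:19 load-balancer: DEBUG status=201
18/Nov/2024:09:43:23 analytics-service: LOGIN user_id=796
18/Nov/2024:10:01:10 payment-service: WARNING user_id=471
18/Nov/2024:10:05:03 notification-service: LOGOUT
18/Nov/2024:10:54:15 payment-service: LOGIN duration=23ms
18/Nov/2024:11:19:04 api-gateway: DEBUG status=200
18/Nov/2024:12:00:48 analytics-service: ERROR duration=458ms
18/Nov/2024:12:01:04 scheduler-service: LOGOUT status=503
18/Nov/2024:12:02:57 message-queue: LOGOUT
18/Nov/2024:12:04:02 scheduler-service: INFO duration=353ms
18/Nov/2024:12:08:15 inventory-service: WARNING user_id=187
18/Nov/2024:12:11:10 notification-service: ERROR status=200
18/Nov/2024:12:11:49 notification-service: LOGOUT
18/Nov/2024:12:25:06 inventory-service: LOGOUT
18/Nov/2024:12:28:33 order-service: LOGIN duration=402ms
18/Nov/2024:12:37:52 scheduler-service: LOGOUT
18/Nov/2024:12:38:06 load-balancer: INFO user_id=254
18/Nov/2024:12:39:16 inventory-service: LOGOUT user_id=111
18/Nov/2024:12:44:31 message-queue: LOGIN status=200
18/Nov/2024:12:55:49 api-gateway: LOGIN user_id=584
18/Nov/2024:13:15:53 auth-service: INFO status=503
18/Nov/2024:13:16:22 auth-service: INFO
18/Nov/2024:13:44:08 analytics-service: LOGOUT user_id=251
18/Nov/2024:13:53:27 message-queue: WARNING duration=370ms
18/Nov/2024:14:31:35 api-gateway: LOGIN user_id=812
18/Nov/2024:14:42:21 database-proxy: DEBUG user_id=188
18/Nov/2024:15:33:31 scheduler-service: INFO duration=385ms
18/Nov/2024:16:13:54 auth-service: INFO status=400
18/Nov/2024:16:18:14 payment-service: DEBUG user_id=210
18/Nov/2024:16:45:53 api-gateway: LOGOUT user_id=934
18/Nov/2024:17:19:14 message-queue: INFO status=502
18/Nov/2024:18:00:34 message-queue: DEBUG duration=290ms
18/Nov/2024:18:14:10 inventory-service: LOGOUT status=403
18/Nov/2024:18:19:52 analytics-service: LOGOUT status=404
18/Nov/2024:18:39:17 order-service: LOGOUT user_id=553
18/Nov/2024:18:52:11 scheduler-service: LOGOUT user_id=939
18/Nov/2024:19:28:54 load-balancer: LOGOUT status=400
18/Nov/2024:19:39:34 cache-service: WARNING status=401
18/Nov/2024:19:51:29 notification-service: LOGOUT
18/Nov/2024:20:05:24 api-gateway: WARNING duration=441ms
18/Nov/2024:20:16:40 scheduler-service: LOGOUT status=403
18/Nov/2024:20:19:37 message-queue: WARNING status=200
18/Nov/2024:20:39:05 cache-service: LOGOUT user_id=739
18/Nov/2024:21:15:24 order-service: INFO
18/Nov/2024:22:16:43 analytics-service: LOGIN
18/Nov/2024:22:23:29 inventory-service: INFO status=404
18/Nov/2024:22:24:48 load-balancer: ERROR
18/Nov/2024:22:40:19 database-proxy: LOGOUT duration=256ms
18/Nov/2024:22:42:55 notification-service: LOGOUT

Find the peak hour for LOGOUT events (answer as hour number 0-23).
12

To find the peak hour:

1. Group all LOGOUT events by hour
2. Count events in each hour
3. Find hour with maximum count
4. Peak hour: 12 (with 6 events)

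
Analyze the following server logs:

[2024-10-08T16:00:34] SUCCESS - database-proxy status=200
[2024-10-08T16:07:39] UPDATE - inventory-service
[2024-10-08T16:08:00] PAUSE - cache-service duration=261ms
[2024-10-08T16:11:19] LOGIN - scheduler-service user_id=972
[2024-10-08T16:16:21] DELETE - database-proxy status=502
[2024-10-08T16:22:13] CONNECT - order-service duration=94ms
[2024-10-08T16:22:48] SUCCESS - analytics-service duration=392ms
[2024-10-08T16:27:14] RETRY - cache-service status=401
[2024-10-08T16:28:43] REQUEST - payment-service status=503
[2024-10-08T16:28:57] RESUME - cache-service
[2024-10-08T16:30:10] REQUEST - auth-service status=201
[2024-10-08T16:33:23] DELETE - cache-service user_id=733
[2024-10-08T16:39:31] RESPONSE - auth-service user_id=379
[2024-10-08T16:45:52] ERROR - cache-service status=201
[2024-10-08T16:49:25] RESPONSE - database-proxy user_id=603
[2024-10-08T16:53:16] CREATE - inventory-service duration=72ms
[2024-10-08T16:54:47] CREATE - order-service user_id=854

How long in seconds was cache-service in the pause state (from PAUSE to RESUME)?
1257

To calculate state duration:

1. Find PAUSE event for cache-service: 2024-10-08T16:08:00
2. Find RESUME event for cache-service: 2024-10-08T16:28:57
3. Calculate duration: 2024-10-08T16:28:57 - 2024-10-08T16:08:00 = 1257 seconds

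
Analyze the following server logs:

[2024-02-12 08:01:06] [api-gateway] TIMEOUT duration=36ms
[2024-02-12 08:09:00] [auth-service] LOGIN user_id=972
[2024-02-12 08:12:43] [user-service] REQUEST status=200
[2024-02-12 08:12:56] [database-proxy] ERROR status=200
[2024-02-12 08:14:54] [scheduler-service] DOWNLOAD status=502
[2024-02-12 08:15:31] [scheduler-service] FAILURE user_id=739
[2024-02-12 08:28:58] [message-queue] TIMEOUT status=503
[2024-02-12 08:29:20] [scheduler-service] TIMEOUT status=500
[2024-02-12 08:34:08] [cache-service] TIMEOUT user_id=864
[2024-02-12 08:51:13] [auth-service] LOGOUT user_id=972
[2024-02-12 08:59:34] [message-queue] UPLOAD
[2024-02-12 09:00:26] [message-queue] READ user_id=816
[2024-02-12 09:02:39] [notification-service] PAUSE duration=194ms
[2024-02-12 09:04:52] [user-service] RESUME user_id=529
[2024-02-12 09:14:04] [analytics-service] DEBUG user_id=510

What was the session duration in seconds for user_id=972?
2533

To calculate session duration:

1. Find LOGIN event for user_id=972: 2024-02-12 08:09:00
2. Find LOGOUT event for user_id=972: 2024-02-12 08:51:13
3. Session duration: 2024-02-12 08:51:13 - 2024-02-12 08:09:00 = 2533 seconds (42 minutes)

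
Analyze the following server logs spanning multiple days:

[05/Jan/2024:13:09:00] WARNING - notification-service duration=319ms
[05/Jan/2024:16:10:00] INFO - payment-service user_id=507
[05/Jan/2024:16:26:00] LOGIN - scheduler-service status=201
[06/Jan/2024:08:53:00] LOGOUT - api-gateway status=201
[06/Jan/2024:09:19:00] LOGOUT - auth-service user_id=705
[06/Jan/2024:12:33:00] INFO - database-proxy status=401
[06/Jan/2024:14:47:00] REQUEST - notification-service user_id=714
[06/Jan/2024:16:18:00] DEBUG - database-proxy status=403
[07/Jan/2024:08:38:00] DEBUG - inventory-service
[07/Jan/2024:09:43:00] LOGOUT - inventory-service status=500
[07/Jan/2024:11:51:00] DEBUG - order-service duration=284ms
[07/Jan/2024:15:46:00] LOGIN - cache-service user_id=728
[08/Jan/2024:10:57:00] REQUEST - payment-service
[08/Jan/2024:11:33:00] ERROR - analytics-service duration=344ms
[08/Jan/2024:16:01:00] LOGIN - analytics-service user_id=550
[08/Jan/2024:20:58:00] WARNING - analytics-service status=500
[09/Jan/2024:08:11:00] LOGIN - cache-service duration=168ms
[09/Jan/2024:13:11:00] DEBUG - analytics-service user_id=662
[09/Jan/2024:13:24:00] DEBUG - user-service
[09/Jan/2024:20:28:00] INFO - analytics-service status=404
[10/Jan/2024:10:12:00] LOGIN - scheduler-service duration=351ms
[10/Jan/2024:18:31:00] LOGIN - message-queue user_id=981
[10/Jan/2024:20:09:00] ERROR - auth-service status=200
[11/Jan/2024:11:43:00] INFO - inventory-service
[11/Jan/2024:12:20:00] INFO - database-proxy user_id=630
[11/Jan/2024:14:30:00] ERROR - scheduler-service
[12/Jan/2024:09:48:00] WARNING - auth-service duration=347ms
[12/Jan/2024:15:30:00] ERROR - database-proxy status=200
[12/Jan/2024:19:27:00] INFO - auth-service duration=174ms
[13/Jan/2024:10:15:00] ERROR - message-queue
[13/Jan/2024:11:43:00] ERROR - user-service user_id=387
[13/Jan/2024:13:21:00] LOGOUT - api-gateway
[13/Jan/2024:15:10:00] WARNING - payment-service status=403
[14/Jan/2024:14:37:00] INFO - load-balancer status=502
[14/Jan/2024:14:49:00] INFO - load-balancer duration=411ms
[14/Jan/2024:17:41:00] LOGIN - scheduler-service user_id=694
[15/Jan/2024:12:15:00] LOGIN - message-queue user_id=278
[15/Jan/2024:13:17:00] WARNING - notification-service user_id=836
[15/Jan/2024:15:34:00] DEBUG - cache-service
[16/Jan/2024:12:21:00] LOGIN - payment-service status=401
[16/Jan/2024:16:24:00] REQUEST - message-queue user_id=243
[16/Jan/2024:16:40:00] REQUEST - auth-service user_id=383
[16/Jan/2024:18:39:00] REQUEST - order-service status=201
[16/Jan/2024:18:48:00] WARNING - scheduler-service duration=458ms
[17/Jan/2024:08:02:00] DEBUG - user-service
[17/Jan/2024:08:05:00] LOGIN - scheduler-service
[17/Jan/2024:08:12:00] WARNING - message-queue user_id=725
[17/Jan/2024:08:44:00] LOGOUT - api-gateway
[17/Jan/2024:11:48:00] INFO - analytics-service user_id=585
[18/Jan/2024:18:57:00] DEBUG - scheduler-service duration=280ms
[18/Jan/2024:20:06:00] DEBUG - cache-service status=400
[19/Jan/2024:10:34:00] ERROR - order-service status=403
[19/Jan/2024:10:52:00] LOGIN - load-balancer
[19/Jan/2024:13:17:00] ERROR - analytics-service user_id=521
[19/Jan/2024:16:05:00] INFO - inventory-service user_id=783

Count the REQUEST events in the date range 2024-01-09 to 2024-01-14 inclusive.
0

To filter by date range:

1. Date range: 2024-01-09 through 2024-01-14, both dates inclusive
2. Filter for REQUEST events whose date falls in this range
3. Count matching events: 0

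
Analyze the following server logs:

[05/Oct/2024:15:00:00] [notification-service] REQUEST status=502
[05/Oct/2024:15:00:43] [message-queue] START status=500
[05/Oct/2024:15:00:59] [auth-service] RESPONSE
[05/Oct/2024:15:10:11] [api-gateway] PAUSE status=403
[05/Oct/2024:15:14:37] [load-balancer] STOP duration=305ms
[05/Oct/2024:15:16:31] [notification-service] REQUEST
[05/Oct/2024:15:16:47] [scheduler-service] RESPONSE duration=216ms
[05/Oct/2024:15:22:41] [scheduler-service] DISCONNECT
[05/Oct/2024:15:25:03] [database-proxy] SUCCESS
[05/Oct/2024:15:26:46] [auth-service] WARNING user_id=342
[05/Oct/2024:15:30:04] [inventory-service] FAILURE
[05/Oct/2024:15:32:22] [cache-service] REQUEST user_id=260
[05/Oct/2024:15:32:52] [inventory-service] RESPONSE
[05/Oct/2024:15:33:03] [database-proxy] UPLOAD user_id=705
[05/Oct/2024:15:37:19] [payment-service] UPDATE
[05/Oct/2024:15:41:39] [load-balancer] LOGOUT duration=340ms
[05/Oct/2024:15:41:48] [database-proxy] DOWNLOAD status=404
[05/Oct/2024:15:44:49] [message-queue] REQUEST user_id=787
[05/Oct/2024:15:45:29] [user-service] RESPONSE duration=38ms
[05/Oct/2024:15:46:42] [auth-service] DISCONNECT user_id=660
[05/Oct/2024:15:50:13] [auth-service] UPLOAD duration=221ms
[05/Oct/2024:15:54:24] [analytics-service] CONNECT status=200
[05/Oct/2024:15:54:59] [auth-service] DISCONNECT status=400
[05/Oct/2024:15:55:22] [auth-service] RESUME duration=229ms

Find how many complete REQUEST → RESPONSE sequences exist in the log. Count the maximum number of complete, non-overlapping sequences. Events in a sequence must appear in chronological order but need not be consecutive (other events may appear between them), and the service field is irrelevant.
4

To count sequences:

1. Look for pattern: REQUEST → RESPONSE
2. Greedily scan the log in chronological order, matching each sequence element in turn (ignoring service)
3. Each time the full pattern completes, increment the count and restart matching from the next event
4. Complete non-overlapping sequences found: 4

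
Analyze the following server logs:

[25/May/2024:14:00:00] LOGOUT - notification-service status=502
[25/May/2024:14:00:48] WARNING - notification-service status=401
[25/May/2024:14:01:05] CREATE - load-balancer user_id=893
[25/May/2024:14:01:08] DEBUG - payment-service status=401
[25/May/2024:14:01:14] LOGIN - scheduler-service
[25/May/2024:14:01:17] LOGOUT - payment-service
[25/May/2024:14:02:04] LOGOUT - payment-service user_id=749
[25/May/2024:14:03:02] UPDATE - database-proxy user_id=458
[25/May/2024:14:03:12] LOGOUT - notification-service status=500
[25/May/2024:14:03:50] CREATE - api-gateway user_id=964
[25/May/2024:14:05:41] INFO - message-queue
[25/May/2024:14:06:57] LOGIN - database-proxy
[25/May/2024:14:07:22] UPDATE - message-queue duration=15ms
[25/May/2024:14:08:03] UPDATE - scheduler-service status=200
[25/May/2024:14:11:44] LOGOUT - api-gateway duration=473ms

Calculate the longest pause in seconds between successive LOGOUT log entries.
512

To find the longest gap:

1. Extract all LOGOUT events in chronological order
2. Calculate time differences between consecutive events
3. Find the maximum difference
4. Longest gap: 512 seconds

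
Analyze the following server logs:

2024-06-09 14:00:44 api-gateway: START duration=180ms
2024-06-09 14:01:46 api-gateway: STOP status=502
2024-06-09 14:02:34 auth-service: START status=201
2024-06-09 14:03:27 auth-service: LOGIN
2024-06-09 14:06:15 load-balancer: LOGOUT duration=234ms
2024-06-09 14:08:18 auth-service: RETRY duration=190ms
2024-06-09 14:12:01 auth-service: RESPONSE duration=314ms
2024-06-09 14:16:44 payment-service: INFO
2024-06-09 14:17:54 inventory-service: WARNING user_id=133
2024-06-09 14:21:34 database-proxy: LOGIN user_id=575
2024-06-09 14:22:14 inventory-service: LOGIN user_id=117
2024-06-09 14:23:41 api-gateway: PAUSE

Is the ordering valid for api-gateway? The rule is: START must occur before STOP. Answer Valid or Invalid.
Valid

To validate ordering:

1. Required order: START → STOP
2. Rule: START must occur before STOP
3. Check actual order of events for api-gateway
4. Result: Valid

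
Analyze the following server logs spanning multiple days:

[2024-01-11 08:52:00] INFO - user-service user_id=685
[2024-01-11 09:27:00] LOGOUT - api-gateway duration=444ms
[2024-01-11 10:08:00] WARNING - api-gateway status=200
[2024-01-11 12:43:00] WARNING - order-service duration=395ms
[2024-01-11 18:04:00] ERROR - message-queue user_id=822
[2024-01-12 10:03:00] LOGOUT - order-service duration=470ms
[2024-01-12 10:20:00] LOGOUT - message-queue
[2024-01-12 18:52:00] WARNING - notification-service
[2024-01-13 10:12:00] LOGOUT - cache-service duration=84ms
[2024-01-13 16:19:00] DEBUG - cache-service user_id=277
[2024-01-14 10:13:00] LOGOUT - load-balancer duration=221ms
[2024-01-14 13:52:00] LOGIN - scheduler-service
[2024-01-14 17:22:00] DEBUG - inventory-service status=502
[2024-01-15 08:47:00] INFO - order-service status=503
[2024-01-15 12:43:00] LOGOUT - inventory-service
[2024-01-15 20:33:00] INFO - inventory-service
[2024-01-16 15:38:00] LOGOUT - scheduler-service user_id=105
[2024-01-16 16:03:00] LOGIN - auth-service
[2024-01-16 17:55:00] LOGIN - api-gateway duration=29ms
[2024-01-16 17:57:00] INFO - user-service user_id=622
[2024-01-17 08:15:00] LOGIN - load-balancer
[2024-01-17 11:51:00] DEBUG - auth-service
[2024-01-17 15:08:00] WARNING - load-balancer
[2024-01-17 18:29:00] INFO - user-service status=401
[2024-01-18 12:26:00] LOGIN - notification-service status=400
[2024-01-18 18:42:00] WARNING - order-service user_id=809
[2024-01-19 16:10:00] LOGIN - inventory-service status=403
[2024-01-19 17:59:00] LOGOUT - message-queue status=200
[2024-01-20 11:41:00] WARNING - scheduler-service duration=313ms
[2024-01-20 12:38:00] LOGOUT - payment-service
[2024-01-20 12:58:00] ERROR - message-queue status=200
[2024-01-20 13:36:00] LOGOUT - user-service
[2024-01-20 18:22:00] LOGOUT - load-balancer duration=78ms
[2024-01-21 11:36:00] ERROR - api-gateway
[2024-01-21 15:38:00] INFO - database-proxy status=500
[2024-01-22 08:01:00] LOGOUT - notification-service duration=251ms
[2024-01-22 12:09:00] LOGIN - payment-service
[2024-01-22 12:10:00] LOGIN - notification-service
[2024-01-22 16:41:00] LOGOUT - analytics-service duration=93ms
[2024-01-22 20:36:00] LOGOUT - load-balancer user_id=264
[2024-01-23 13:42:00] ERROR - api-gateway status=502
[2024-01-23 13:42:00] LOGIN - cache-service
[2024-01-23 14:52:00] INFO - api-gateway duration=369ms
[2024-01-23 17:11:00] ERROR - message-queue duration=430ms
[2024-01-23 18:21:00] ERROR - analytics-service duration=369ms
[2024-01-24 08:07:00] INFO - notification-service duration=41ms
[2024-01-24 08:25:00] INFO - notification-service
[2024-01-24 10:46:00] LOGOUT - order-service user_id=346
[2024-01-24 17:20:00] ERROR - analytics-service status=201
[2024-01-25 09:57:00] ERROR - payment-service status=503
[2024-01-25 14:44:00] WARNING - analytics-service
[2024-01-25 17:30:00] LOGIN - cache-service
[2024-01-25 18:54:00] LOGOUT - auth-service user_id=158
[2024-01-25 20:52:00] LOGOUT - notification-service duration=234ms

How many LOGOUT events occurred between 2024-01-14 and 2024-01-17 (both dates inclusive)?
3

To filter by date range:

1. Date range: 2024-01-14 through 2024-01-17, both dates inclusive
2. Filter for LOGOUT events whose date falls in this range
3. Count matching events: 3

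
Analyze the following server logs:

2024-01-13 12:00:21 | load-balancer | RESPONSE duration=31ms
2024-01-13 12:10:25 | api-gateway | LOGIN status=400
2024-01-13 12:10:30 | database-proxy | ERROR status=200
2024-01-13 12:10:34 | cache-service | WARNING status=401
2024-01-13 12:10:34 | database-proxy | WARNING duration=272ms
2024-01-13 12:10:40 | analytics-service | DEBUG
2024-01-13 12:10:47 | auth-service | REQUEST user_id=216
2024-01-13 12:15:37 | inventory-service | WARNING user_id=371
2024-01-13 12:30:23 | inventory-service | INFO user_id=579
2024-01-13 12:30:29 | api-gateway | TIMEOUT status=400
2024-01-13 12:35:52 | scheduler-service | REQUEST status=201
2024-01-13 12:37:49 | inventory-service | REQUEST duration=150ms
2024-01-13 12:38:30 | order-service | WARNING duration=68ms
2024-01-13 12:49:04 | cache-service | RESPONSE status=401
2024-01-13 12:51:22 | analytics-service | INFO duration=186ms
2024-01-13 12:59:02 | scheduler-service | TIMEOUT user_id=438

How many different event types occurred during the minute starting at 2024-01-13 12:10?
5

To count unique event types:

1. Filter events in the minute starting at 2024-01-13 12:10
2. Extract event types from matching entries
3. Count unique types: 5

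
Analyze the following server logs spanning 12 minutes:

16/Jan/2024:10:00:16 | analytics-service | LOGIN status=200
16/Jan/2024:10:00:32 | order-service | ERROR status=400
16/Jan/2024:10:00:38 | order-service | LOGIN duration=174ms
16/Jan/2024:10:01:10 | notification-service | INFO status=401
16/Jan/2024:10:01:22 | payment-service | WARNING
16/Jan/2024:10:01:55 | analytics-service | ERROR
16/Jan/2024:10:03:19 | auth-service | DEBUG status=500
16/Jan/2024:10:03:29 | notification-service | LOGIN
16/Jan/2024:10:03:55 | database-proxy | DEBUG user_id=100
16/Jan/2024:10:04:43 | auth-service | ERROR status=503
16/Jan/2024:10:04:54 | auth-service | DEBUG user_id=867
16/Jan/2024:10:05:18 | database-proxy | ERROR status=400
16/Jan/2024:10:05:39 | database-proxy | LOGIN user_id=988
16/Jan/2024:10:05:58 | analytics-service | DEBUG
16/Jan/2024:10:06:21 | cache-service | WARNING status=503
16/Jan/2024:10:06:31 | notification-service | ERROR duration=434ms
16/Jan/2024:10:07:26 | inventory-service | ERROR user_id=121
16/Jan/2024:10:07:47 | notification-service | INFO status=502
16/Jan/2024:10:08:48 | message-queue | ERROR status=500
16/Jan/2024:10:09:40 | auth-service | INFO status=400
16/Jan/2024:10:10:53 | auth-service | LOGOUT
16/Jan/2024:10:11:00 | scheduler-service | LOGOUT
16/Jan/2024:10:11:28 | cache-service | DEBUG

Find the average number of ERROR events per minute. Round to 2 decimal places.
0.58

To calculate the rate:

1. Count total ERROR events: 7
2. Total time period: 12 minutes
3. Rate = 7 / 12 = 0.58 events per minute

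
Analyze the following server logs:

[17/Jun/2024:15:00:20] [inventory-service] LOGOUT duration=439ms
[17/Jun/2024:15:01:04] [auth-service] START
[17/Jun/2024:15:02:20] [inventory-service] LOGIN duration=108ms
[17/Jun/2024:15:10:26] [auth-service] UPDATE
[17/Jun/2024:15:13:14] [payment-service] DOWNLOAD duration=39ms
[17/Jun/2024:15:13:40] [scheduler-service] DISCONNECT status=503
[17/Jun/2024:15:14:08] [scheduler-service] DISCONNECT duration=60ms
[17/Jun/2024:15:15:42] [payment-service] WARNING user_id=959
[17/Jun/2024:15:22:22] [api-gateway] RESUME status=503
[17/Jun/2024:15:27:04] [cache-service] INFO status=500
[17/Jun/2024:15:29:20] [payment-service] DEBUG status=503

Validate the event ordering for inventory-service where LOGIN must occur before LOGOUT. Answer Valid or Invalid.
Invalid

To validate ordering:

1. Required order: LOGIN → LOGOUT
2. Rule: LOGIN must occur before LOGOUT
3. Check actual order of events for inventory-service
4. Result: Invalid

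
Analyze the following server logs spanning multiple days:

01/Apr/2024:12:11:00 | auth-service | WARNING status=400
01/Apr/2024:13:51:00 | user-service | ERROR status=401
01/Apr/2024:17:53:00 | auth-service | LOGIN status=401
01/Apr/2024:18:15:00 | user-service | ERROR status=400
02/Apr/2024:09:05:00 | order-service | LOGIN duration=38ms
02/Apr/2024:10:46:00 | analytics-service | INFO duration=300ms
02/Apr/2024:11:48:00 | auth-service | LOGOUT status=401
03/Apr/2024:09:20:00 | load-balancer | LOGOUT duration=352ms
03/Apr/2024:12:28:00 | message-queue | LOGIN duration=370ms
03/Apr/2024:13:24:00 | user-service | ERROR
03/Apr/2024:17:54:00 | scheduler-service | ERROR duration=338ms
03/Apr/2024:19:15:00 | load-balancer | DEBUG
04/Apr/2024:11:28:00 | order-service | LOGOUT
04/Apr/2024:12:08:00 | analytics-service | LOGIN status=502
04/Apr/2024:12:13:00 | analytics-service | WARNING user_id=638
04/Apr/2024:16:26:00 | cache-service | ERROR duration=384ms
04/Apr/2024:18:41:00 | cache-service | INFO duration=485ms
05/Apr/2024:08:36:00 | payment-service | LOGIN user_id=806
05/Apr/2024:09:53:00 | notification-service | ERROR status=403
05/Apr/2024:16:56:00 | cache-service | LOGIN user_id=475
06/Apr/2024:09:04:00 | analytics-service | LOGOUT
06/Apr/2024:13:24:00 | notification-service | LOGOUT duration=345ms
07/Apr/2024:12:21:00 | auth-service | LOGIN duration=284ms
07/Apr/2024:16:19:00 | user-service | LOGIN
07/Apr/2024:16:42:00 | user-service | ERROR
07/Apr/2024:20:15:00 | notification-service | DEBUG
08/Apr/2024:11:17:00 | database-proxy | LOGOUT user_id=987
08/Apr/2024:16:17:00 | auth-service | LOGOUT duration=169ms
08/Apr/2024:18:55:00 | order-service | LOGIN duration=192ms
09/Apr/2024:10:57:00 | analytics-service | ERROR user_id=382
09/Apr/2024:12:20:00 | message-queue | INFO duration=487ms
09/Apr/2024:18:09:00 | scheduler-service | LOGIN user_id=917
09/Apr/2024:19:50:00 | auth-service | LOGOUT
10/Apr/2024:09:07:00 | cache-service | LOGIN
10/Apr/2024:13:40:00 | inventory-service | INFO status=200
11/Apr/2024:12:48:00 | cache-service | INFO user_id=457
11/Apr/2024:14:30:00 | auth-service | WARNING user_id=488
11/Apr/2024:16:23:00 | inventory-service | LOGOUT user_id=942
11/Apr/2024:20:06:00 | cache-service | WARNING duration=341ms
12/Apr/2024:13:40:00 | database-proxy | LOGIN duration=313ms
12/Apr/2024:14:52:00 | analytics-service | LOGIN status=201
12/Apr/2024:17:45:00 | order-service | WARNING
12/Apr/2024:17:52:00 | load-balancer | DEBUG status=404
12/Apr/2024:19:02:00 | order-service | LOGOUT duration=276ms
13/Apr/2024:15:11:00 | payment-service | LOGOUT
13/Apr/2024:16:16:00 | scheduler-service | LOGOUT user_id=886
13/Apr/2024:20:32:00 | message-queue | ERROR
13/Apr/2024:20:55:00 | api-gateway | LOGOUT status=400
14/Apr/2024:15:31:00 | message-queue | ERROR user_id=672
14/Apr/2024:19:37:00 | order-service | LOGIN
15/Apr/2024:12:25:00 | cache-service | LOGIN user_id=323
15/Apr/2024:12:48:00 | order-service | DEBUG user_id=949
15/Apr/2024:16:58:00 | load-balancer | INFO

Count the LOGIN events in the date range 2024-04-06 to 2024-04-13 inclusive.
7

To filter by date range:

1. Date range: 2024-04-06 through 2024-04-13, both dates inclusive
2. Filter for LOGIN events whose date falls in this range
3. Count matching events: 7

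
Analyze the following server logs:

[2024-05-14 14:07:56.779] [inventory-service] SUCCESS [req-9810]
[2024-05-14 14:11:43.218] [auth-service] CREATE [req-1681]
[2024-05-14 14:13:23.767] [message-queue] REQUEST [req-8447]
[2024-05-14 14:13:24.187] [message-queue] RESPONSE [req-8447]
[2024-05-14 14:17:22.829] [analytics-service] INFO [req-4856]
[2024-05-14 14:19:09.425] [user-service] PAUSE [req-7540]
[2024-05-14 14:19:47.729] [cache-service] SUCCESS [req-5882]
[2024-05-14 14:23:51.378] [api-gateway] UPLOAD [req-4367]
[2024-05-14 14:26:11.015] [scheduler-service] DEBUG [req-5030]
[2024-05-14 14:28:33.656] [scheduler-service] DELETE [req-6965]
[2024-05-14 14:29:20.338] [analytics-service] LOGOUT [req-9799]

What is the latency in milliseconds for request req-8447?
420

To calculate latency:

1. Find REQUEST with id req-8447: 2024-05-14 14:13:23.767
2. Find RESPONSE with id req-8447: 2024-05-14 14:13:24.187
3. Latency: 2024-05-14 14:13:24.187 - 2024-05-14 14:13:23.767 = 420ms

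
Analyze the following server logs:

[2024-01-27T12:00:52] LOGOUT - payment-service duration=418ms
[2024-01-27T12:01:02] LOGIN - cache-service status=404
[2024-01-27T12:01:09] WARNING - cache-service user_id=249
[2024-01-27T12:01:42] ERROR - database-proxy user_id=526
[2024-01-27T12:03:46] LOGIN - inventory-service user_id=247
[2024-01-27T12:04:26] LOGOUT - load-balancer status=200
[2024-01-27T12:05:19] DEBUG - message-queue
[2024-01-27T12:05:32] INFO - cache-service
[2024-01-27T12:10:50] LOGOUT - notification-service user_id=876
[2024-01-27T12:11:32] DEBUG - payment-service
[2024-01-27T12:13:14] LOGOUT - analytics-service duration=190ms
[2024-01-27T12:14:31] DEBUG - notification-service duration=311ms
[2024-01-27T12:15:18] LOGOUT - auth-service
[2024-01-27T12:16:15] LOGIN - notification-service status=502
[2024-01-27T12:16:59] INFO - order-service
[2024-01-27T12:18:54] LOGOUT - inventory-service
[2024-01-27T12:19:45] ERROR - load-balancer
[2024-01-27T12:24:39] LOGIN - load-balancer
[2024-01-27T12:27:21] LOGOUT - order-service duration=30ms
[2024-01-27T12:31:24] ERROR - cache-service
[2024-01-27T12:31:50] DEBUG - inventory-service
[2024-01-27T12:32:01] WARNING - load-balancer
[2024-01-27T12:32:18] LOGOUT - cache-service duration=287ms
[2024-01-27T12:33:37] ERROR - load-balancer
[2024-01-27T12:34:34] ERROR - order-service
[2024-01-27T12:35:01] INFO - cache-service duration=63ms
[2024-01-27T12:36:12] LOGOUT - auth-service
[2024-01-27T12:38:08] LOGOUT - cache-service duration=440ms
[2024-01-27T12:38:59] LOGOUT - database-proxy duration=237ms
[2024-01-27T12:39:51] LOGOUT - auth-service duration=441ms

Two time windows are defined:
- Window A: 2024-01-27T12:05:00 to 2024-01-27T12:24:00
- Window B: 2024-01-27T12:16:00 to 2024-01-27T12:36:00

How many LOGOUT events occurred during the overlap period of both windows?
1

To find overlap events:

1. Window A: 2024-01-27T12:05:00 to 2024-01-27T12:24:00
2. Window B: 2024-01-27T12:16:00 to 2024-01-27T12:36:00
3. Overlap period: 2024-01-27T12:16:00 to 2024-01-27T12:24:00
4. Count LOGOUT events in overlap: 1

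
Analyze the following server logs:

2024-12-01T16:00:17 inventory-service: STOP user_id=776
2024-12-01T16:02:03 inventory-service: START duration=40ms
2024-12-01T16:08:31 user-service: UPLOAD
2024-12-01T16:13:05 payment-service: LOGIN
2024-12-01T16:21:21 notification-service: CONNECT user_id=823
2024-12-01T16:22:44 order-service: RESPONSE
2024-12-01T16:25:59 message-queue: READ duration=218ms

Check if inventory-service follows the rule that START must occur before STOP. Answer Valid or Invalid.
Invalid

To validate ordering:

1. Required order: START → STOP
2. Rule: START must occur before STOP
3. Check actual order of events for inventory-service
4. Result: Invalid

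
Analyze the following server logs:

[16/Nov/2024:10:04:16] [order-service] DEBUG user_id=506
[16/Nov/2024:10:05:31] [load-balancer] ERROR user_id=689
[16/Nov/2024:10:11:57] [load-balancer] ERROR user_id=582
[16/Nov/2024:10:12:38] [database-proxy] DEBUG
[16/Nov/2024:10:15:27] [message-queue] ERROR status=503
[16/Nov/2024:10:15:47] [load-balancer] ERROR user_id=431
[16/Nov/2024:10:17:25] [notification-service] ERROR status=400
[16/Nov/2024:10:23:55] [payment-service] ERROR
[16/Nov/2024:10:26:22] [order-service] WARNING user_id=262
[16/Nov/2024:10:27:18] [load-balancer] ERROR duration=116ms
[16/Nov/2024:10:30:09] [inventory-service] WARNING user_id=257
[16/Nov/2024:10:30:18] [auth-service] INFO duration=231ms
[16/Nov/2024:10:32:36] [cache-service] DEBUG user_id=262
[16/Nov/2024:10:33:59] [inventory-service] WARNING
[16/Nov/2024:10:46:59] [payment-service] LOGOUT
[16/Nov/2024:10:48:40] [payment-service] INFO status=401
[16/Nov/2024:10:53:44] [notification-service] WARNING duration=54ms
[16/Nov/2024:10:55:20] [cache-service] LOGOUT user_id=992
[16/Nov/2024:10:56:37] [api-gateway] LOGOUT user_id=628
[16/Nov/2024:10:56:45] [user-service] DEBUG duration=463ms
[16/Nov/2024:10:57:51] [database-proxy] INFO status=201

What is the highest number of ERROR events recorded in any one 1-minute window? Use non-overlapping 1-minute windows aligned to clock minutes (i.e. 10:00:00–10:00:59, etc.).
2

To find the burst window:

1. Divide the log period into non-overlapping 1-minute windows starting at 10:00
2. Count ERROR events in each window
3. Find the window with maximum count
4. Maximum events in a window: 2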